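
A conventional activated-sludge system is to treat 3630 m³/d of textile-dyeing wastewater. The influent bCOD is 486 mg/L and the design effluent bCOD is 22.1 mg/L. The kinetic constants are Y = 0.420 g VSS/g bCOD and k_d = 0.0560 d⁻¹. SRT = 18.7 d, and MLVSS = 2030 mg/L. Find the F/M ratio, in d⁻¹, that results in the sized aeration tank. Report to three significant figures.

From the SRT design equation V = Y Q (S₀−S) θ_c / [X (1 + k_d θ_c)] = 0.420 × 3630 × (486 − 22.1) × 18.7 / [2030 × (1 + 0.0560 × 18.7)] = 1.32×10^7 / 4156 = 3182 m³.
F/M = applied load / biomass = Q·S₀/(V·X) = 3630 × 486 / (3182 × 2030) = 0.2731 d⁻¹.

F/M ≈ 0.273 d⁻¹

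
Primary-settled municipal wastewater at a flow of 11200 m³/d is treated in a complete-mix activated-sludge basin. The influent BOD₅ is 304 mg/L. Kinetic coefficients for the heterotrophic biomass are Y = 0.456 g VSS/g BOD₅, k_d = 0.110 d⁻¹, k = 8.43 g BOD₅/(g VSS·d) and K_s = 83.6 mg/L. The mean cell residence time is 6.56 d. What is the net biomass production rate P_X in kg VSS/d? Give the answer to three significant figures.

P_X ≈ 884 kg VSS/d

Effluent substrate depends only on kinetics and SRT: S = K_s(1 + k_d θ_c) / [θ_c(Yk − k_d) − 1] = 83.6 × (1 + 0.110 × 6.56) / [6.56 × (0.456 × 8.43 − 0.110) − 1] = 143.9 / 23.50 = 6.126 mg/L.
Observed yield with endogenous decay: Y_obs = Y / (1 + k_d·θ_c) = 0.456 / (1 + 0.110 × 6.56) = 0.456 / 1.722 = 0.2649 g VSS/g BOD₅.
Q·(S₀ − S) = 11200 × (304 − 6.13) × 10⁻³ = 3336 kg/d removed.
Biomass produced: P_X = Y_obs·Q·ΔS = 0.2649 × 3336 ≈ 883.6 kg VSS/d.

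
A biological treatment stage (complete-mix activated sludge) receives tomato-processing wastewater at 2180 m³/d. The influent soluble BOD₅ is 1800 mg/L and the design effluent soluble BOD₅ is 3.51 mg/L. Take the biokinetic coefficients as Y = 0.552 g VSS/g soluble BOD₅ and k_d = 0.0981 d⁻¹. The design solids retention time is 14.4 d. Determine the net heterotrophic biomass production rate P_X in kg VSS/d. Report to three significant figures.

P_X ≈ 896 kg VSS/d

Observed yield with endogenous decay: Y_obs = Y / (1 + k_d·θ_c) = 0.552 / (1 + 0.0981 × 14.4) = 0.552 / 2.413 = 0.2288 g VSS/g soluble BOD₅.
ΔS = 1800 − 3.51 = 1796 mg/L, so the substrate removal rate is 2180 × 1796/1000 = 3916 kg soluble BOD₅/d.
So the net sludge growth is P_X = 0.2288 × 3916 = 896.0 kg VSS/d.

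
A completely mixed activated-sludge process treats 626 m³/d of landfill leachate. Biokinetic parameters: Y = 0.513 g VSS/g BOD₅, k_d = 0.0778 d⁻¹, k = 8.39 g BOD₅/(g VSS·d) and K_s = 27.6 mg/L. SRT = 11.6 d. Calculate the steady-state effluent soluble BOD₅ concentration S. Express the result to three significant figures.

From the Monod/SRT balance for a CMAS, S = K_s·(1+k_d θ_c)/[θ_c·(Y k − k_d) − 1] = 27.6 × (1 + 0.0778 × 11.6) / [11.6 × (0.513 × 8.39 − 0.0778) − 1] = 52.51 / 48.02 = 1.093 mg/L.

S ≈ 1.09 mg/L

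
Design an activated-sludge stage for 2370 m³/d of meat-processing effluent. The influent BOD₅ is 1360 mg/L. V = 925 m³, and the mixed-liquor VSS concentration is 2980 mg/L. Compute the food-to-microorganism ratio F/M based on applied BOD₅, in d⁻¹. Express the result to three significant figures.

F/M ≈ 1.17 d⁻¹

F/M = applied load / biomass = Q·S₀/(V·X) = 2370 × 1360 / (925.0 × 2980) = 1.169 d⁻¹.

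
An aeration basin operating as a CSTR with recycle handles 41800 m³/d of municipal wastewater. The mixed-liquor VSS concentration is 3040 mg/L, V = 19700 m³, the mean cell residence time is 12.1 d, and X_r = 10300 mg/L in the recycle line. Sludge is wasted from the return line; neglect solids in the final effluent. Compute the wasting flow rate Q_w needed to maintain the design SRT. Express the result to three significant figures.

Q_w = (V·X)/(θ_c X_r) = 19700 × 3040 / (12.1 × 10300) = 480.5 m³/d.

Q_w ≈ 481 m³/d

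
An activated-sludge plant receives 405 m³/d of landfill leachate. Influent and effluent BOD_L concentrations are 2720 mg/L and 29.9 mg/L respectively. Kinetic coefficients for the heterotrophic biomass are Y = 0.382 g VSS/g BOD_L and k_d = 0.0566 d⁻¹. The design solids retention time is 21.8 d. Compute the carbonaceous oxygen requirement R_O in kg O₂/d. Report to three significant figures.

The observed yield is Y_obs = Y/(1 + k_d·θ_c) = 0.382 / (1 + 0.0566 × 21.8) = 0.382 / 2.234 = 0.1710 g VSS per g BOD_L removed.
Substrate removed = Q·(S₀ − S) = 405 m³/d × (2720 − 29.9) g/m³ = 1.09×10^6 g/d = 1089 kg/d.
P_X = Y_obs·Q·(S₀ − S) = 0.1710 × 1089 = 186.3 kg VSS/d.
R_O = Q·(S₀ − S) − 1.42·P_X = 1089 − 1.42 × 186.3 = 824.9 kg O₂/d.

R_O ≈ 825 kg O₂/d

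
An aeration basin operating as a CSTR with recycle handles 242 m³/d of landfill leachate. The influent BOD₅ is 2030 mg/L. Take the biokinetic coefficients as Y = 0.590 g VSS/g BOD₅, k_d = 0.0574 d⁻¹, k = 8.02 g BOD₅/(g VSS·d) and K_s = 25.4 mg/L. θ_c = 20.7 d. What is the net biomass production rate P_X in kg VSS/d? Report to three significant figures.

From the Monod/SRT balance for a CMAS, S = K_s·(1+k_d θ_c)/[θ_c·(Y k − k_d) − 1] = 25.4 × (1 + 0.0574 × 20.7) / [20.7 × (0.590 × 8.02 − 0.0574) − 1] = 55.58 / 95.76 = 0.5804 mg/L.
Correct the yield for decay: Y_obs = Y/(1 + k_d θ_c) = 0.590 / (1 + 0.0574 × 20.7) = 0.590 / 2.188 = 0.2696.
Mass of BOD₅ removed per day: Q(S₀ − S) = 242 × 2029 g/m³ = 491.1 kg/d.
Biomass produced: P_X = Y_obs·Q·ΔS = 0.2696 × 491.1 ≈ 132.4 kg VSS/d.

P_X ≈ 132 kg VSS/d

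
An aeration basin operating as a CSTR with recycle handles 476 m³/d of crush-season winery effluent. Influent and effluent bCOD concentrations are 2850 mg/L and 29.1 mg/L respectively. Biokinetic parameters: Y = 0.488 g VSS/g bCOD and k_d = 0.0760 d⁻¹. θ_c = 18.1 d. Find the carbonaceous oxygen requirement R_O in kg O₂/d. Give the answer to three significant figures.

The observed yield is Y_obs = Y/(1 + k_d·θ_c) = 0.488 / (1 + 0.0760 × 18.1) = 0.488 / 2.376 = 0.2054 g VSS per g bCOD removed.
Mass of bCOD removed per day: Q(S₀ − S) = 476 × 2821 g/m³ = 1343 kg/d.
P_X = Y_obs·Q·(S₀ − S) = 0.2054 × 1343 = 275.8 kg VSS/d.
Carbonaceous O₂ demand = substrate oxidised − cell-mass equivalent = 1343 − 1.42 × 275.8 = 951.1 kg O₂/d.

R_O ≈ 951 kg O₂/d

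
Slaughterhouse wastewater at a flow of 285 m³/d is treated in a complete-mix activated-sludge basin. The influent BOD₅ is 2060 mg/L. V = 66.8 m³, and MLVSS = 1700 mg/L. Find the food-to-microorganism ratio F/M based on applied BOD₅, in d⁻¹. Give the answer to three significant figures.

F/M = Q·S₀ / (V·X) = 285 × 2060 / (66.80 × 1700) = 5.170 g BOD₅·(g VSS·d)⁻¹.

F/M ≈ 5.17 d⁻¹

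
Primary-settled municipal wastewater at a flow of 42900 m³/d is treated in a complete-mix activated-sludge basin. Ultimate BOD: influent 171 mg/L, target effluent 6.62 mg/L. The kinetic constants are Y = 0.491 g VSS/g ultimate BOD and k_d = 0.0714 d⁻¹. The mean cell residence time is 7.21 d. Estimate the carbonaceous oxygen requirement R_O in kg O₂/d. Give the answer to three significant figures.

R_O ≈ 3810 kg O₂/d

The observed yield is Y_obs = Y/(1 + k_d·θ_c) = 0.491 / (1 + 0.0714 × 7.21) = 0.491 / 1.515 = 0.3241 g VSS per g ultimate BOD removed.
Mass of ultimate BOD removed per day: Q(S₀ − S) = 42900 × 164.4 g/m³ = 7052 kg/d.
Net sludge production P_X = 0.3241 × 7052 = 2286 kg VSS/d.
Carbonaceous O₂ demand = substrate oxidised − cell-mass equivalent = 7052 − 1.42 × 2286 = 3806 kg O₂/d.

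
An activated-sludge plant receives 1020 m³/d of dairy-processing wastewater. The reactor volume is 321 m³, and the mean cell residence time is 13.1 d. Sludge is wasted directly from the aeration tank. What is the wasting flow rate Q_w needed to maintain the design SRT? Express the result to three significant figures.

Wasting from the aeration tank: Q_w = V / θ_c = 321.0 / 13.1 = 24.50 m³/d.

Q_w ≈ 24.5 m³/d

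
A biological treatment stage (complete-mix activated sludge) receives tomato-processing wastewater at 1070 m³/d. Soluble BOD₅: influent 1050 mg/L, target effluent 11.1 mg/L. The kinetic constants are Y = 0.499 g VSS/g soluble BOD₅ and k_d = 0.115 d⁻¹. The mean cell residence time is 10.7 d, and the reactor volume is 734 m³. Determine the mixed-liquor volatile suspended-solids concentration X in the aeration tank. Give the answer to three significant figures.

From V·X·(1 + k_d·θ_c) = Y·Q·(S₀ − S)·θ_c: X = 0.499 × 1070 × (1050 − 11.1) × 10.7 / [734 × (1 + 0.115 × 10.7)] = 3625 mg/L.

X ≈ 3630 mg/L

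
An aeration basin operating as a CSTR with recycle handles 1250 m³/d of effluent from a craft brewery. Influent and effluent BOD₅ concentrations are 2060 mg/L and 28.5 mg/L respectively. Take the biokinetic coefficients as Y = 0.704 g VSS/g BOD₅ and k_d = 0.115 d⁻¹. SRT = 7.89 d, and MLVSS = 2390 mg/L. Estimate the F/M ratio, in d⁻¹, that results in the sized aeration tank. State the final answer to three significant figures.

F/M ≈ 0.348 d⁻¹

From the SRT design equation V = Y Q (S₀−S) θ_c / [X (1 + k_d θ_c)] = 0.704 × 1250 × (2060 − 28.5) × 7.89 / [2390 × (1 + 0.115 × 7.89)] = 1.41×10^7 / 4559 = 3094 m³.
Food-to-microorganism ratio F/M = Q S₀ / (V X) = 1250 × 2060 / (3094 × 2390) = 0.3482 d⁻¹.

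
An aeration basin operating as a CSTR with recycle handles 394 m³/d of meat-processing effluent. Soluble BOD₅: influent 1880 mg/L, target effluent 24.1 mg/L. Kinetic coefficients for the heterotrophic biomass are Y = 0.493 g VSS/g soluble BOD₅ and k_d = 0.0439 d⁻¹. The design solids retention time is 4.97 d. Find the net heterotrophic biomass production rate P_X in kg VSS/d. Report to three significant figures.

The observed yield is Y_obs = Y/(1 + k_d·θ_c) = 0.493 / (1 + 0.0439 × 4.97) = 0.493 / 1.218 = 0.4047 g VSS per g soluble BOD₅ removed.
ΔS = 1880 − 24.1 = 1856 mg/L, so the substrate removal rate is 394 × 1856/1000 = 731.2 kg soluble BOD₅/d.
So the net sludge growth is P_X = 0.4047 × 731.2 = 295.9 kg VSS/d.

P_X ≈ 296 kg VSS/d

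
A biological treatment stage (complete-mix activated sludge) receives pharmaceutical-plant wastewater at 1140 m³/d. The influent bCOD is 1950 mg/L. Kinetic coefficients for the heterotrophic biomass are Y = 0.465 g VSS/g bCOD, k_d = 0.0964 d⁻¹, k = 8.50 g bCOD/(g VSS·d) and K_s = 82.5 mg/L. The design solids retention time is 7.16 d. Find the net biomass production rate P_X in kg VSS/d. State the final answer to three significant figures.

Effluent substrate depends only on kinetics and SRT: S = K_s(1 + k_d θ_c) / [θ_c(Yk − k_d) − 1] = 82.5 × (1 + 0.0964 × 7.16) / [7.16 × (0.465 × 8.50 − 0.0964) − 1] = 139.4 / 26.61 = 5.240 mg/L.
Correct the yield for decay: Y_obs = Y/(1 + k_d θ_c) = 0.465 / (1 + 0.0964 × 7.16) = 0.465 / 1.690 = 0.2751.
Q·(S₀ − S) = 1140 × (1950 − 5.24) × 10⁻³ = 2217 kg/d removed.
P_X = Y_obs · Q(S₀ − S) = 0.2751 × 2217 = 609.9 kg VSS/d.

P_X ≈ 610 kg VSS/d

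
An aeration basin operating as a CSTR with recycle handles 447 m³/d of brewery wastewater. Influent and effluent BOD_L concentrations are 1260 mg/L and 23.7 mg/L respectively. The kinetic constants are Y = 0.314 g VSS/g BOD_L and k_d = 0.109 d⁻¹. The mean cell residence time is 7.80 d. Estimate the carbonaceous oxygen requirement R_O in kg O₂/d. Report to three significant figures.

The observed yield is Y_obs = Y/(1 + k_d·θ_c) = 0.314 / (1 + 0.109 × 7.80) = 0.314 / 1.850 = 0.1697 g VSS per g BOD_L removed.
Q·(S₀ − S) = 447 × (1260 − 23.7) × 10⁻³ = 552.6 kg/d removed.
Biomass synthesised: P_X = Y_obs × 552.6 = 93.79 kg VSS/d.
Carbonaceous O₂ demand = substrate oxidised − cell-mass equivalent = 552.6 − 1.42 × 93.79 = 419.4 kg O₂/d.

R_O ≈ 419 kg O₂/d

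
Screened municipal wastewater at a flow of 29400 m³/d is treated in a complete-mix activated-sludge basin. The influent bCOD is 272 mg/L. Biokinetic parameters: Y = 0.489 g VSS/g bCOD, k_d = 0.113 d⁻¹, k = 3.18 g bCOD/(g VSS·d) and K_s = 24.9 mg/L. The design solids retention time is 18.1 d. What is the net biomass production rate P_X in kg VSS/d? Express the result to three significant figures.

For a completely mixed reactor with recycle the Lawrence–McCarty relation gives S = K_s·(1 + k_d·θ_c) / [θ_c·(Y·k − k_d) − 1] = 24.9 × (1 + 0.113 × 18.1) / [18.1 × (0.489 × 3.18 − 0.113) − 1] = 75.83 / 25.10 = 3.021 mg/L.
The observed yield is Y_obs = Y/(1 + k_d·θ_c) = 0.489 / (1 + 0.113 × 18.1) = 0.489 / 3.045 = 0.1606 g VSS per g bCOD removed.
Q·(S₀ − S) = 29400 × (272 − 3.02) × 10⁻³ = 7908 kg/d removed.
So the net sludge growth is P_X = 0.1606 × 7908 = 1270 kg VSS/d.

P_X ≈ 1270 kg VSS/d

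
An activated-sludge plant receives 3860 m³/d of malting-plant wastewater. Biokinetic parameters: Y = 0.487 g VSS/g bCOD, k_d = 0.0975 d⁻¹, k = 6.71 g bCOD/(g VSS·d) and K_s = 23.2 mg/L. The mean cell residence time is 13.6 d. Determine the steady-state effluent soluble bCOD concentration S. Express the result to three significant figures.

From the Monod/SRT balance for a CMAS, S = K_s·(1+k_d θ_c)/[θ_c·(Y k − k_d) − 1] = 23.2 × (1 + 0.0975 × 13.6) / [13.6 × (0.487 × 6.71 − 0.0975) − 1] = 53.96 / 42.12 = 1.281 mg/L.

S ≈ 1.28 mg/L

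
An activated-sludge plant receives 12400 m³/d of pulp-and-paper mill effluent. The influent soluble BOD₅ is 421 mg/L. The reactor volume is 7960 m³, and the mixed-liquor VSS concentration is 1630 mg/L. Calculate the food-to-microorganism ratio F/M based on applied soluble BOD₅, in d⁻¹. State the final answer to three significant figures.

F/M = Q·S₀ / (V·X) = 12400 × 421 / (7960 × 1630) = 0.4023 g soluble BOD₅·(g VSS·d)⁻¹.

F/M ≈ 0.402 d⁻¹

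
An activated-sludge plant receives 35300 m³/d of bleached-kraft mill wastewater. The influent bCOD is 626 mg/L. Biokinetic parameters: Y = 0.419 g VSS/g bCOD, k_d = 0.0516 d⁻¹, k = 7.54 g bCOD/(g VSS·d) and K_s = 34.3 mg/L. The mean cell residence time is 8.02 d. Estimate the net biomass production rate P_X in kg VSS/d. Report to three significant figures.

P_X ≈ 6530 kg VSS/d

For a completely mixed reactor with recycle the Lawrence–McCarty relation gives S = K_s·(1 + k_d·θ_c) / [θ_c·(Y·k − k_d) − 1] = 34.3 × (1 + 0.0516 × 8.02) / [8.02 × (0.419 × 7.54 − 0.0516) − 1] = 48.49 / 23.92 = 2.027 mg/L.
Y_obs = Y / (1 + k_d θ_c) = 0.419 / (1 + 0.0516 × 8.02) = 0.419 / 1.414 = 0.2964.
Mass of bCOD removed per day: Q(S₀ − S) = 35300 × 624.0 g/m³ = 22026 kg/d.
Biomass produced: P_X = Y_obs·Q·ΔS = 0.2964 × 22026 ≈ 6528 kg VSS/d.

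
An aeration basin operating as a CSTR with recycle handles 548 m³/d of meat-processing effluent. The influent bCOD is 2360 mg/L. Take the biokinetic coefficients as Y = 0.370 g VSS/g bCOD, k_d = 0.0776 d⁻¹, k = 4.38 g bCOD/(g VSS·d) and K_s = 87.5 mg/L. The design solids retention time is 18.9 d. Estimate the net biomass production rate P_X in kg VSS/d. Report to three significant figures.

From the Monod/SRT balance for a CMAS, S = K_s·(1+k_d θ_c)/[θ_c·(Y k − k_d) − 1] = 87.5 × (1 + 0.0776 × 18.9) / [18.9 × (0.370 × 4.38 − 0.0776) − 1] = 215.8 / 28.16 = 7.664 mg/L.
Y_obs = Y / (1 + k_d θ_c) = 0.370 / (1 + 0.0776 × 18.9) = 0.370 / 2.467 = 0.1500.
Q·(S₀ − S) = 548 × (2360 − 7.66) × 10⁻³ = 1289 kg/d removed.
Net biomass production P_X = Y_obs × Q·(S₀ − S) = 0.1500 × 1289 = 193.4 kg VSS/d.

P_X ≈ 193 kg VSS/d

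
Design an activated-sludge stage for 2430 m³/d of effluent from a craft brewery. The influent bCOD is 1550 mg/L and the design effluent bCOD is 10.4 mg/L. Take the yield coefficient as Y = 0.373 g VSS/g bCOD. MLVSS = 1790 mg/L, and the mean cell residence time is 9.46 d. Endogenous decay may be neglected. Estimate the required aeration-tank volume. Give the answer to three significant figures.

V ≈ 7370 m³

With k_d = 0 the design equation reduces to V = Y Q (S₀−S) θ_c / X = 0.373 × 2430 × (1550 − 10.4) × 9.46 / 1790 = 7375 m³.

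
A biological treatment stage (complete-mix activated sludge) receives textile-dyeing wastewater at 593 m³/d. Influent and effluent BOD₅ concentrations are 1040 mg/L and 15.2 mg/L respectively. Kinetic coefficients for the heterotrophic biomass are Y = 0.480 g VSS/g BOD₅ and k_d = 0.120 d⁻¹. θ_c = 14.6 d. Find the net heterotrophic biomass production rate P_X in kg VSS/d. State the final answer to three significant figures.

Observed yield with endogenous decay: Y_obs = Y / (1 + k_d·θ_c) = 0.480 / (1 + 0.120 × 14.6) = 0.480 / 2.752 = 0.1744 g VSS/g BOD₅.
Q·(S₀ − S) = 593 × (1040 − 15.2) × 10⁻³ = 607.7 kg/d removed.
So the net sludge growth is P_X = 0.1744 × 607.7 = 106.0 kg VSS/d.

P_X ≈ 106 kg VSS/d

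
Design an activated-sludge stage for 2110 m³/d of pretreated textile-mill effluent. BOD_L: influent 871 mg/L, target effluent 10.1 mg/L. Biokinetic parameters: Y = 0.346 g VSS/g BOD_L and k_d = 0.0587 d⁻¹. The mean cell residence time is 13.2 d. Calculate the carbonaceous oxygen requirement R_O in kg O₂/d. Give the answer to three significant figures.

R_O ≈ 1310 kg O₂/d

Y_obs = Y / (1 + k_d θ_c) = 0.346 / (1 + 0.0587 × 13.2) = 0.346 / 1.775 = 0.1949.
Mass of BOD_L removed per day: Q(S₀ − S) = 2110 × 860.9 g/m³ = 1816 kg/d.
Biomass synthesised: P_X = Y_obs × 1816 = 354.1 kg VSS/d.
R_O = Q·(S₀ − S) − 1.42·P_X = 1816 − 1.42 × 354.1 = 1314 kg O₂/d.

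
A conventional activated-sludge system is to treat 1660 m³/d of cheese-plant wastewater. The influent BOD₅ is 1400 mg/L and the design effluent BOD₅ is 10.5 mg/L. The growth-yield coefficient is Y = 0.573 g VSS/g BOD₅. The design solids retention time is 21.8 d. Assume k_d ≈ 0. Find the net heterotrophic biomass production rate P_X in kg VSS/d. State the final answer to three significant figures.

Since k_d ≈ 0, Y_obs = Y = 0.573 g VSS/g BOD₅.
Substrate removed = Q·(S₀ − S) = 1660 m³/d × (1400 − 10.5) g/m³ = 2.31×10^6 g/d = 2307 kg/d.
So the net sludge growth is P_X = 0.5730 × 2307 = 1322 kg VSS/d.

P_X ≈ 1320 kg VSS/d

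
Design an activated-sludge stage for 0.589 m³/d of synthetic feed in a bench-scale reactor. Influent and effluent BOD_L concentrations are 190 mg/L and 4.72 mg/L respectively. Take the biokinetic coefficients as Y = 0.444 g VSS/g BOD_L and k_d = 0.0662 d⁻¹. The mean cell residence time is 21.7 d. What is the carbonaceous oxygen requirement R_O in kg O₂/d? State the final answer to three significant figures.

Correct the yield for decay: Y_obs = Y/(1 + k_d θ_c) = 0.444 / (1 + 0.0662 × 21.7) = 0.444 / 2.437 = 0.1822.
Substrate removed = Q·(S₀ − S) = 0.589 m³/d × (190 − 4.72) g/m³ = 1.09×10^2 g/d = 0.1091 kg/d.
P_X = Y_obs·Q·(S₀ − S) = 0.1822 × 0.1091 = 0.01989 kg VSS/d.
R_O = Q·(S₀ − S) − 1.42·P_X = 0.1091 − 1.42 × 0.01989 = 0.08089 kg O₂/d.

R_O ≈ 0.0809 kg O₂/d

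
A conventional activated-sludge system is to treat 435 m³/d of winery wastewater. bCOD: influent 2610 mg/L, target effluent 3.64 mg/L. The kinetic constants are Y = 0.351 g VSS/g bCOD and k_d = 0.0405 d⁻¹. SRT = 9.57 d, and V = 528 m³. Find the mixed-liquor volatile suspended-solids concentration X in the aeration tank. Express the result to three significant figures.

Solving the biomass balance for X: X = Y Q (S₀−S) θ_c / [V (1+k_d θ_c)] = 0.351 × 435 × (2610 − 3.64) × 9.57 / [528 × (1 + 0.0405 × 9.57)] = 5198 mg/L.

X ≈ 5200 mg/L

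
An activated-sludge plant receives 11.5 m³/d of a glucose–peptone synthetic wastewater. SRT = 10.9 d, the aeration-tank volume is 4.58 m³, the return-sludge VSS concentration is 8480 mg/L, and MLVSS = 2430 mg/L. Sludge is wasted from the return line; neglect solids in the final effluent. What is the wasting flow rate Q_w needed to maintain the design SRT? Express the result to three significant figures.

θ_c = V·X/(Q_w·X_r) when wasting from the recycle, so Q_w = V·X/(θ_c·X_r) = 4.580 × 2430 / (10.9 × 8480) = 0.1204 m³/d.

Q_w ≈ 0.120 m³/d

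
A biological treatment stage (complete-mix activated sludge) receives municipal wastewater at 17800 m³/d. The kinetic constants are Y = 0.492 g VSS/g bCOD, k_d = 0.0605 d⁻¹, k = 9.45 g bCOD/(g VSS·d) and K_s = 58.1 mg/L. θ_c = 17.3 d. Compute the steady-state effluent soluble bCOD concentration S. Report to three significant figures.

S ≈ 1.52 mg/L

From the Monod/SRT balance for a CMAS, S = K_s·(1+k_d θ_c)/[θ_c·(Y k − k_d) − 1] = 58.1 × (1 + 0.0605 × 17.3) / [17.3 × (0.492 × 9.45 − 0.0605) − 1] = 118.9 / 78.39 = 1.517 mg/L.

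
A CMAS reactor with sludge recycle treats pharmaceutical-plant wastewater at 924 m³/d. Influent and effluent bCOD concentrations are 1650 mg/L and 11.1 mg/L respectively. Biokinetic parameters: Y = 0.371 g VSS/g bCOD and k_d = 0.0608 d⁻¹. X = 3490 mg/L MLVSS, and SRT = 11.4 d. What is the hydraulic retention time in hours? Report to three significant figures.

Rearranging the biomass balance for a CMAS with decay, V = Y·Q·ΔS·θ_c / [X·(1+k_d θ_c)] = 0.371 × 924 × (1650 − 11.1) × 11.4 / [3490 × (1 + 0.0608 × 11.4)] = 6.4×10^6 / 5909 = 1084 m³.
Hydraulic retention time τ = V/Q = 1084 / 924 = 1.173 d = 28.15 h.

τ ≈ 28.2 h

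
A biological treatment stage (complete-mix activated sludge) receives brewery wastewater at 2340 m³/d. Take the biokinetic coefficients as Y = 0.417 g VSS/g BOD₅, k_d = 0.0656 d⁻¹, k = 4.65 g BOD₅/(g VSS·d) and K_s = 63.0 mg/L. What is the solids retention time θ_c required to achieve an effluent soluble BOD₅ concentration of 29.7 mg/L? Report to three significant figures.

From 1/θ_c = Y·k·S/(K_s + S) − k_d: Y·k·S/(K_s+S) = 0.417 × 4.65 × 29.7 / (63.0 + 29.7) = 0.6212 d⁻¹.
1/θ_c = 0.6212 − 0.0656 = 0.5556 d⁻¹, so θ_c = 1.800 d.

θ_c ≈ 1.80 d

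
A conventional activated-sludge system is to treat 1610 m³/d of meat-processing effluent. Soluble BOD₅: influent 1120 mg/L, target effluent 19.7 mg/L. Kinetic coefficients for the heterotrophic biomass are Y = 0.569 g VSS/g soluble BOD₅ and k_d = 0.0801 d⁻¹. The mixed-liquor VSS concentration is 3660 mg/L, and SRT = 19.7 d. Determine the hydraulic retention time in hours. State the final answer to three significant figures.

τ ≈ 31.4 h

From the SRT design equation V = Y Q (S₀−S) θ_c / [X (1 + k_d θ_c)] = 0.569 × 1610 × (1120 − 19.7) × 19.7 / [3660 × (1 + 0.0801 × 19.7)] = 1.99×10^7 / 9435 = 2105 m³.
τ = V/Q = 2105/1610 = 1.307 d, or 31.37 h.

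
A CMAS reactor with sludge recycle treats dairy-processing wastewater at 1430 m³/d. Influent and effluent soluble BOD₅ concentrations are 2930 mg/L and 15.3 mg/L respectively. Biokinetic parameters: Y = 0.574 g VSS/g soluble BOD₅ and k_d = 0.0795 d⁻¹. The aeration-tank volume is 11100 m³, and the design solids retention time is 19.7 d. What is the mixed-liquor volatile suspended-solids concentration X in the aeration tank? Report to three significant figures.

X ≈ 1650 mg/L

Solving the biomass balance for X: X = Y Q (S₀−S) θ_c / [V (1+k_d θ_c)] = 0.574 × 1430 × (2930 − 15.3) × 19.7 / [11100 × (1 + 0.0795 × 19.7)] = 1655 mg/L.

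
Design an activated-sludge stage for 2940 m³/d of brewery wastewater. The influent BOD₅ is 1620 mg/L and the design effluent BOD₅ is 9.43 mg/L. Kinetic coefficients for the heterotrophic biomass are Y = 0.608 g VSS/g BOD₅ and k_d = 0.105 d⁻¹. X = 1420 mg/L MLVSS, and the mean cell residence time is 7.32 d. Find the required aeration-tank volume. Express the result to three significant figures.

V ≈ 8390 m³

Rearranging the biomass balance for a CMAS with decay, V = Y·Q·ΔS·θ_c / [X·(1+k_d θ_c)] = 0.608 × 2940 × (1620 − 9.43) × 7.32 / [1420 × (1 + 0.105 × 7.32)] = 2.11×10^7 / 2511 = 8391 m³.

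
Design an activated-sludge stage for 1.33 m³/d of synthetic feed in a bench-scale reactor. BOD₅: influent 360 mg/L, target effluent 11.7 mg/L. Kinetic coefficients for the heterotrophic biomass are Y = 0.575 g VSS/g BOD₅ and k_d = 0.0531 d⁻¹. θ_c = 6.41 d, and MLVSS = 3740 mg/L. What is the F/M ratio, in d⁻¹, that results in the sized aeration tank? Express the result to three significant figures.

Steady-state biomass mass balance: V·X·(1 + k_d·θ_c) = Y·Q·(S₀ − S)·θ_c, so V = 0.575 × 1.33 × (360 − 11.7) × 6.41 / [3740 × (1 + 0.0531 × 6.41)] = 1.71×10^3 / 5013 = 0.3406 m³.
Food-to-microorganism ratio F/M = Q S₀ / (V X) = 1.33 × 360 / (0.3406 × 3740) = 0.3759 d⁻¹.

F/M ≈ 0.376 d⁻¹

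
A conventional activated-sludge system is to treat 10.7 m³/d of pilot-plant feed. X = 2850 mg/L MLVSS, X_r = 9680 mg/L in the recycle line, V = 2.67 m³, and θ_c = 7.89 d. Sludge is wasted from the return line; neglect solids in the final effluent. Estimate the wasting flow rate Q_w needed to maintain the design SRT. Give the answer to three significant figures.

Q_w ≈ 0.0996 m³/d

θ_c = V·X/(Q_w·X_r) when wasting from the recycle, so Q_w = V·X/(θ_c·X_r) = 2.670 × 2850 / (7.89 × 9680) = 0.09963 m³/d.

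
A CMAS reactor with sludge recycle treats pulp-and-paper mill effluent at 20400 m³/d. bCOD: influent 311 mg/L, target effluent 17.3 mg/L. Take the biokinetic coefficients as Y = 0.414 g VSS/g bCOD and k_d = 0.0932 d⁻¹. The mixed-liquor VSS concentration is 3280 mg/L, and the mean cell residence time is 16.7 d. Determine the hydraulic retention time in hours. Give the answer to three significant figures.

Steady-state biomass mass balance: V·X·(1 + k_d·θ_c) = Y·Q·(S₀ − S)·θ_c, so V = 0.414 × 20400 × (311 − 17.3) × 16.7 / [3280 × (1 + 0.0932 × 16.7)] = 4.14×10^7 / 8385 = 4940 m³.
τ = V/Q = 4940/20400 = 0.2422 d, or 5.812 h.

τ ≈ 5.81 h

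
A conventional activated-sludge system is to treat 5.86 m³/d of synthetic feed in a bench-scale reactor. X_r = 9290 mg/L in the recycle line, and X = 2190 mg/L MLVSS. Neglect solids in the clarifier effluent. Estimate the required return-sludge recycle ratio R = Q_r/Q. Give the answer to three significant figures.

R = Q_r/Q = X/(X_r − X) = 2190 / (9290 − 2190) = 0.3085.

R ≈ 0.308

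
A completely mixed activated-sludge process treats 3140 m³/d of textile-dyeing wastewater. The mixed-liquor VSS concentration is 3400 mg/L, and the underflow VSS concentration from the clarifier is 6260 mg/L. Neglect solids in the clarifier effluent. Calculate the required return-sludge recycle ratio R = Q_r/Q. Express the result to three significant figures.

Solids balance on the clarifier gives (1+R)X = R·X_r, so R = X/(X_r − X) = 3400 / (6260 − 3400) = 1.189.

R ≈ 1.19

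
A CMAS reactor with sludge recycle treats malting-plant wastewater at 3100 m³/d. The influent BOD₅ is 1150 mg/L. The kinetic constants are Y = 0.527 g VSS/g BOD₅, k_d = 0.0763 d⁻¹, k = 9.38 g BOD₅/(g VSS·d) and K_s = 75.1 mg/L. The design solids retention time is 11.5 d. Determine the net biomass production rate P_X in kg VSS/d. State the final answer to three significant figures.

For a completely mixed reactor with recycle the Lawrence–McCarty relation gives S = K_s·(1 + k_d·θ_c) / [θ_c·(Y·k − k_d) − 1] = 75.1 × (1 + 0.0763 × 11.5) / [11.5 × (0.527 × 9.38 − 0.0763) − 1] = 141.0 / 54.97 = 2.565 mg/L.
Correct the yield for decay: Y_obs = Y/(1 + k_d θ_c) = 0.527 / (1 + 0.0763 × 11.5) = 0.527 / 1.877 = 0.2807.
Q·(S₀ − S) = 3100 × (1150 − 2.56) × 10⁻³ = 3557 kg/d removed.
So the net sludge growth is P_X = 0.2807 × 3557 = 998.5 kg VSS/d.

P_X ≈ 998 kg VSS/d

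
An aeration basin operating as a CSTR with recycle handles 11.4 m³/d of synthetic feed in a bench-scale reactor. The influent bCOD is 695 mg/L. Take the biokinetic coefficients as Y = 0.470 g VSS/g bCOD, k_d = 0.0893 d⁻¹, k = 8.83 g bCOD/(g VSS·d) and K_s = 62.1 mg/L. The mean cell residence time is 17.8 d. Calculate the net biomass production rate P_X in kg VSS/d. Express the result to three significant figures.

P_X ≈ 1.43 kg VSS/d

Effluent substrate depends only on kinetics and SRT: S = K_s(1 + k_d θ_c) / [θ_c(Yk − k_d) − 1] = 62.1 × (1 + 0.0893 × 17.8) / [17.8 × (0.470 × 8.83 − 0.0893) − 1] = 160.8 / 71.28 = 2.256 mg/L.
Observed yield with endogenous decay: Y_obs = Y / (1 + k_d·θ_c) = 0.470 / (1 + 0.0893 × 17.8) = 0.470 / 2.590 = 0.1815 g VSS/g bCOD.
Substrate removed = Q·(S₀ − S) = 11.4 m³/d × (695 − 2.26) g/m³ = 7.9×10^3 g/d = 7.897 kg/d.
Biomass produced: P_X = Y_obs·Q·ΔS = 0.1815 × 7.897 ≈ 1.433 kg VSS/d.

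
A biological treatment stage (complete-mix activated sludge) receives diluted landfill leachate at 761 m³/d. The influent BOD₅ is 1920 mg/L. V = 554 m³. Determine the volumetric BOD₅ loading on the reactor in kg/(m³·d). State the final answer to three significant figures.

Volumetric loading L_v = Q·S₀ / V = 761 × 1920 g/m³ / 554.0 m³ = 2637 g/(m³·d) = 2.637 kg BOD₅/(m³·d).

L_v ≈ 2.64 kg BOD₅/(m³·d)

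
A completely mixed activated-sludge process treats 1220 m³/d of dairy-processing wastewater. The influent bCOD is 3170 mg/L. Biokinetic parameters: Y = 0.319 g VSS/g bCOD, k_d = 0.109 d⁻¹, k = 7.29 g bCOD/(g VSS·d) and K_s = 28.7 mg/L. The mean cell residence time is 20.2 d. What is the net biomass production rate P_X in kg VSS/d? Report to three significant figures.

Effluent substrate depends only on kinetics and SRT: S = K_s(1 + k_d θ_c) / [θ_c(Yk − k_d) − 1] = 28.7 × (1 + 0.109 × 20.2) / [20.2 × (0.319 × 7.29 − 0.109) − 1] = 91.89 / 43.77 = 2.099 mg/L.
Observed yield with endogenous decay: Y_obs = Y / (1 + k_d·θ_c) = 0.319 / (1 + 0.109 × 20.2) = 0.319 / 3.202 = 0.09963 g VSS/g bCOD.
Q·(S₀ − S) = 1220 × (3170 − 2.10) × 10⁻³ = 3865 kg/d removed.
Net biomass production P_X = Y_obs × Q·(S₀ − S) = 0.09963 × 3865 = 385.1 kg VSS/d.

P_X ≈ 385 kg VSS/d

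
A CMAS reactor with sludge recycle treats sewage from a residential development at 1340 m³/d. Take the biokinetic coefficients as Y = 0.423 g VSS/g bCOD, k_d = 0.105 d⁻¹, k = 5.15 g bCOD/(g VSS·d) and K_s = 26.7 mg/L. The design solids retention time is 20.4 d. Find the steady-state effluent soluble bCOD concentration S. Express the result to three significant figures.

S ≈ 2.03 mg/L

For a completely mixed reactor with recycle the Lawrence–McCarty relation gives S = K_s·(1 + k_d·θ_c) / [θ_c·(Y·k − k_d) − 1] = 26.7 × (1 + 0.105 × 20.4) / [20.4 × (0.423 × 5.15 − 0.105) − 1] = 83.89 / 41.30 = 2.031 mg/L.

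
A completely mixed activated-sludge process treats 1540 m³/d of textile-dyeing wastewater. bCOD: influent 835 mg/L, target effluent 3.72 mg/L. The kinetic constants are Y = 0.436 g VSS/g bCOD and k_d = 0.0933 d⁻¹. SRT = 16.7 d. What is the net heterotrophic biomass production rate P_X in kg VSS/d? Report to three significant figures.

P_X ≈ 218 kg VSS/d

Correct the yield for decay: Y_obs = Y/(1 + k_d θ_c) = 0.436 / (1 + 0.0933 × 16.7) = 0.436 / 2.558 = 0.1704.
Mass of bCOD removed per day: Q(S₀ − S) = 1540 × 831.3 g/m³ = 1280 kg/d.
So the net sludge growth is P_X = 0.1704 × 1280 = 218.2 kg VSS/d.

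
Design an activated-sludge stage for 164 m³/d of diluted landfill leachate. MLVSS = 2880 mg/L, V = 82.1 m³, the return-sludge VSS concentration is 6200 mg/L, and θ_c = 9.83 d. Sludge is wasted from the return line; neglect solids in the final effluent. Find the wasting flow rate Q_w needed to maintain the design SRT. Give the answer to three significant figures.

Wasting from the return line (neglecting effluent solids): Q_w = V·X / (θ_c·X_r) = 82.10 × 2880 / (9.83 × 6200) = 3.880 m³/d.

Q_w ≈ 3.88 m³/d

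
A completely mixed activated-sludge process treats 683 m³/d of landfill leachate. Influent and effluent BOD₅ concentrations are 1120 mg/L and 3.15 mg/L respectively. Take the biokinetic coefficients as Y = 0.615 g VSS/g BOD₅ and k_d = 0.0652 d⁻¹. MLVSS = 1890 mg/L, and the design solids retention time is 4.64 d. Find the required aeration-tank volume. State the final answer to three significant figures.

V ≈ 884 m³

Steady-state biomass mass balance: V·X·(1 + k_d·θ_c) = Y·Q·(S₀ − S)·θ_c, so V = 0.615 × 683 × (1120 − 3.15) × 4.64 / [1890 × (1 + 0.0652 × 4.64)] = 2.18×10^6 / 2462 = 884.2 m³.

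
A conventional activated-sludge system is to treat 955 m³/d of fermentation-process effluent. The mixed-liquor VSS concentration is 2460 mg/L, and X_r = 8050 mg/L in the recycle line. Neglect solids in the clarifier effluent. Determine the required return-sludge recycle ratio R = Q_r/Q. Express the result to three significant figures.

R ≈ 0.440

Mass balance around the secondary clarifier (neglecting effluent solids): R = X / (X_r − X) = 2460 / (8050 − 2460) = 0.4401.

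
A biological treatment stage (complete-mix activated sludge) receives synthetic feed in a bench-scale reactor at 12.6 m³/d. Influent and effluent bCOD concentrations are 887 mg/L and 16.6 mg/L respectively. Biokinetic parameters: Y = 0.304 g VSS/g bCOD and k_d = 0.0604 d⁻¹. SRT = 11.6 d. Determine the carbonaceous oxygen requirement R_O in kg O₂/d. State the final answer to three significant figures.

Y_obs = Y / (1 + k_d θ_c) = 0.304 / (1 + 0.0604 × 11.6) = 0.304 / 1.701 = 0.1788.
Q·(S₀ − S) = 12.6 × (887 − 16.6) × 10⁻³ = 10.97 kg/d removed.
Net sludge production P_X = 0.1788 × 10.97 = 1.960 kg VSS/d.
Carbonaceous O₂ demand = substrate oxidised − cell-mass equivalent = 10.97 − 1.42 × 1.960 = 8.183 kg O₂/d.

R_O ≈ 8.18 kg O₂/d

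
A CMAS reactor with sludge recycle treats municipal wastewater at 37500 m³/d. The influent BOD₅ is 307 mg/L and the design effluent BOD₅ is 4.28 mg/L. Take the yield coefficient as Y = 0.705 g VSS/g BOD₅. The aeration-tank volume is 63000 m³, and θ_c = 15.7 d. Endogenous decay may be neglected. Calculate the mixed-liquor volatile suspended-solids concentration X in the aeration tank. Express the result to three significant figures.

X ≈ 1990 mg/L

X = Y·Q·ΔS·θ_c / V = 0.705 × 37500 × (307 − 4.28) × 15.7 / 63000 = 1994 mg/L.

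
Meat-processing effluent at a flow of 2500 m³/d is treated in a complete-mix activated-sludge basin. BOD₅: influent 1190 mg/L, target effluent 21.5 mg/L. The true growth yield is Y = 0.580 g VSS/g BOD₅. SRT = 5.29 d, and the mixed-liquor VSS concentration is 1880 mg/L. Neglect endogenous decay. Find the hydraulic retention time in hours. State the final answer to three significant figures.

V·X = Y·Q·ΔS·θ_c gives V = 0.580 × 2500 × (1190 − 21.5) × 5.29 / 1880 = 4768 m³.
Hydraulic retention time τ = V/Q = 4768 / 2500 = 1.907 d = 45.77 h.

τ ≈ 45.8 h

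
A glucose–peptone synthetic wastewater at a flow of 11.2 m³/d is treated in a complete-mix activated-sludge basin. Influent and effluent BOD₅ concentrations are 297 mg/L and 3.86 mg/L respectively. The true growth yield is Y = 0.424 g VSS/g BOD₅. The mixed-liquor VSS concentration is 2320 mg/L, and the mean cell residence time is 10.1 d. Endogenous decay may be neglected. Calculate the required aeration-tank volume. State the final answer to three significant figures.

V ≈ 6.06 m³

Biomass mass balance (decay neglected): V·X = Y·Q·(S₀ − S)·θ_c, so V = 0.424 × 11.2 × (297 − 3.86) × 10.1 / 2320 = 6.060 m³.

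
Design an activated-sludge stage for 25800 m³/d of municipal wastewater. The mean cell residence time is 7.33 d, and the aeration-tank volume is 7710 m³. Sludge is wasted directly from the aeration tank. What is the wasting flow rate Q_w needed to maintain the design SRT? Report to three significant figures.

With mixed-liquor wasting, θ_c = V/Q_w, so Q_w = V/θ_c = 7710/7.33 = 1052 m³/d.

Q_w ≈ 1050 m³/d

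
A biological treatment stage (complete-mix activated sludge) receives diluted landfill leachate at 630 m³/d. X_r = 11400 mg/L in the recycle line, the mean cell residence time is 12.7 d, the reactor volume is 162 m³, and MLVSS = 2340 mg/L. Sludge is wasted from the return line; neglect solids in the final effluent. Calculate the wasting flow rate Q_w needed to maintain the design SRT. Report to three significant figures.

Q_w ≈ 2.62 m³/d

Wasting from the return line (neglecting effluent solids): Q_w = V·X / (θ_c·X_r) = 162.0 × 2340 / (12.7 × 11400) = 2.618 m³/d.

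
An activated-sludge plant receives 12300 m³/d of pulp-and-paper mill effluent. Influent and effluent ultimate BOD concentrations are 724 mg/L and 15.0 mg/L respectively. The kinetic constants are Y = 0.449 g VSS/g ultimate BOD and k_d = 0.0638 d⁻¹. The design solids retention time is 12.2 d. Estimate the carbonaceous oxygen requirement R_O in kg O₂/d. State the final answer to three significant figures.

The observed yield is Y_obs = Y/(1 + k_d·θ_c) = 0.449 / (1 + 0.0638 × 12.2) = 0.449 / 1.778 = 0.2525 g VSS per g ultimate BOD removed.
Substrate removed = Q·(S₀ − S) = 12300 m³/d × (724 − 15.0) g/m³ = 8.72×10^6 g/d = 8721 kg/d.
Net sludge production P_X = 0.2525 × 8721 = 2202 kg VSS/d.
R_O = Q·(S₀ − S) − 1.42·P_X = 8721 − 1.42 × 2202 = 5594 kg O₂/d.

R_O ≈ 5590 kg O₂/d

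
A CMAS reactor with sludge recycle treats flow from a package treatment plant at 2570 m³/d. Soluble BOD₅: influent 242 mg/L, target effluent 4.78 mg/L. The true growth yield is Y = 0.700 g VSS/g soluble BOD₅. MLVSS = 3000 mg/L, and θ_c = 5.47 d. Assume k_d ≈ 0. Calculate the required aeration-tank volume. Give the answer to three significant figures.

V ≈ 778 m³

With k_d = 0 the design equation reduces to V = Y Q (S₀−S) θ_c / X = 0.700 × 2570 × (242 − 4.78) × 5.47 / 3000 = 778.1 m³.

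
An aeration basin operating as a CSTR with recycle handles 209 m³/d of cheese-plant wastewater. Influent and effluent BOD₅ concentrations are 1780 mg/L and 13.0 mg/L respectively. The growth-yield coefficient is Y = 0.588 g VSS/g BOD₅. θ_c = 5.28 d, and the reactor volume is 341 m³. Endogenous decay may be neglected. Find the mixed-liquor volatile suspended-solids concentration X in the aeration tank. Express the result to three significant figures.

X ≈ 3360 mg/L

X = Y·Q·ΔS·θ_c / V = 0.588 × 209 × (1780 − 13.0) × 5.28 / 341 = 3362 mg/L.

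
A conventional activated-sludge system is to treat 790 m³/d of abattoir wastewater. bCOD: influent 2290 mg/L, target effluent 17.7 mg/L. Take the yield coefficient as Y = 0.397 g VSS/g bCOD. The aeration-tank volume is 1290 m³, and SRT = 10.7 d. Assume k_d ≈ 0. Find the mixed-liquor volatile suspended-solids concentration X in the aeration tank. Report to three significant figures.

X ≈ 5910 mg/L

From V·X = Y·Q·(S₀ − S)·θ_c (decay neglected): X = 0.397 × 790 × (2290 − 17.7) × 10.7 / 1290 = 5911 mg/L.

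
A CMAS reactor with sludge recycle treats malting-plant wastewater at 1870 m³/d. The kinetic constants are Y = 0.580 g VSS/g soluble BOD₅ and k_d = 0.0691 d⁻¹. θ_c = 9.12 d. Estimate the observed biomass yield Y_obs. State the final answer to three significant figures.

Y_obs ≈ 0.356 g VSS/g soluble BOD₅

The observed yield is Y_obs = Y/(1 + k_d·θ_c) = 0.580 / (1 + 0.0691 × 9.12) = 0.580 / 1.630 = 0.3558 g VSS per g soluble BOD₅ removed.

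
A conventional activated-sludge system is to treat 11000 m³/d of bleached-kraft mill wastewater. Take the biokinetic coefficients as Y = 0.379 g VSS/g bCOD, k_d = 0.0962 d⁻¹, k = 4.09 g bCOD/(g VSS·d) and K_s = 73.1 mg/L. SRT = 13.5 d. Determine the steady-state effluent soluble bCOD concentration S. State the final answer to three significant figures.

S ≈ 9.02 mg/L

For a completely mixed reactor with recycle the Lawrence–McCarty relation gives S = K_s·(1 + k_d·θ_c) / [θ_c·(Y·k − k_d) − 1] = 73.1 × (1 + 0.0962 × 13.5) / [13.5 × (0.379 × 4.09 − 0.0962) − 1] = 168.0 / 18.63 = 9.021 mg/L.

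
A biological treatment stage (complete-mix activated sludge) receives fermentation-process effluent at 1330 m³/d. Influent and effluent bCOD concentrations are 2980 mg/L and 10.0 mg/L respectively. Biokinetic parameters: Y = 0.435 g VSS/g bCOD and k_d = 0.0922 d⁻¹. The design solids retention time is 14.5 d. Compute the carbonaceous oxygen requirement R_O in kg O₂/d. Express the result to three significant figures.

R_O ≈ 2910 kg O₂/d

Observed yield with endogenous decay: Y_obs = Y / (1 + k_d·θ_c) = 0.435 / (1 + 0.0922 × 14.5) = 0.435 / 2.337 = 0.1861 g VSS/g bCOD.
Mass of bCOD removed per day: Q(S₀ − S) = 1330 × 2970 g/m³ = 3950 kg/d.
P_X = Y_obs·Q·(S₀ − S) = 0.1861 × 3950 = 735.3 kg VSS/d.
R_O = Q·ΔS − 1.42 P_X = 3950 − 1044 = 2906 kg O₂/d.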